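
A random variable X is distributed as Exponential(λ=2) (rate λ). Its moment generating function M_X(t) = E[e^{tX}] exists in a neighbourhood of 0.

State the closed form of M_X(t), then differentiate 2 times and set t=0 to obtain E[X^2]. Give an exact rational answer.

M_X(t) = 2/(2 - t)
M^(2)(t) = -4/(t^3 - 6*t^2 + 12*t - 8)

E[X^2] = M^(2)(0) = 1/2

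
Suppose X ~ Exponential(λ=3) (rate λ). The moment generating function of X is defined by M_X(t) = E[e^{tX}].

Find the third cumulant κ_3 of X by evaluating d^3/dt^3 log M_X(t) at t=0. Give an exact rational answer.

M_X(t) = 3/(3 - t)
K_X(t) = log M_X(t) = -log(3 - t) + log(3)
D^3[K](t) = -2/(t^3 - 9*t^2 + 27*t - 27)

κ_3 = D^3[K](0) = 2/27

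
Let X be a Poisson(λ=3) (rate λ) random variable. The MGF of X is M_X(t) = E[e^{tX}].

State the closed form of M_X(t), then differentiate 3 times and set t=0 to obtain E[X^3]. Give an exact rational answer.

M_X(t) = e^(3*e^(t) - 3)
dM/dt = 3*e^(-3)*e^(t)*e^(3*e^(t))
d^2M/dt^2 = (9*e^(2*t)*e^(3*e^(t)) + 3*e^(t)*e^(3*e^(t)))*e^(-3)
d^3M/dt^3 = (27*e^(3*t)*e^(3*e^(t)) + 27*e^(2*t)*e^(3*e^(t)) + 3*e^(t)*e^(3*e^(t)))*e^(-3)

E[X^3] = d^3M/dt^3 |_{t=0} = 57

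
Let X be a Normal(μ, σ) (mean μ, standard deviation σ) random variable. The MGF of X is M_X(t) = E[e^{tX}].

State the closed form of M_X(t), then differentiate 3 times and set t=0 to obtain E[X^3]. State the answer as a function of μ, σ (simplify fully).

M_X(t) = e^(μ*t + σ^2*t^2/2)

E[X^3] = D^3[M](0) = μ*(μ^2 + 3*σ^2)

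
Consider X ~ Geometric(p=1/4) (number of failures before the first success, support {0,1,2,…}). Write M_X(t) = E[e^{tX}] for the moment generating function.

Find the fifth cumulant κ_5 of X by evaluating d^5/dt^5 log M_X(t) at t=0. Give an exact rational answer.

M_X(t) = 1/(4*(1 - 3*e^(t)/4))
K_X(t) = log M_X(t) = -log(1 - 3*e^(t)/4) - 2*log(2)
K^(5)(t) = (-324*e^(4*t) - 4752*e^(3*t) - 6336*e^(2*t) - 768*e^(t))/(243*e^(5*t) - 1620*e^(4*t) + 4320*e^(3*t) - 5760*e^(2*t) + 3840*e^(t) - 1024)

κ_5 = K^(5)(0) = 12180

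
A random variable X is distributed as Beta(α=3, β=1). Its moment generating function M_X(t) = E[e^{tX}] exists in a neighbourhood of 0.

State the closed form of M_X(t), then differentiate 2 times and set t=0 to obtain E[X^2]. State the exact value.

E[X^2] = d^2M/dt^2 |_{t=0} = 3/5

M_X(t) = ₁F₁(3; 4; t)
dM/dt = 3*₁F₁(4; 5; t)/4
d^2M/dt^2 = 3*₁F₁(5; 6; t)/5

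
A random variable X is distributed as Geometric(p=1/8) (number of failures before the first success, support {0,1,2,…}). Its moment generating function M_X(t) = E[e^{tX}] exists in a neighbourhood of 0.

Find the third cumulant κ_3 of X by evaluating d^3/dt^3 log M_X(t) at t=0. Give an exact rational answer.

κ_3 = K′′′(0) = 840

M_X(t) = 1/(8*(1 - 7*e^(t)/8))
K_X(t) = log M_X(t) = -log(1 - 7*e^(t)/8) - 3*log(2)
K′(t) = -7*e^(t)/(7*e^(t) - 8)
K′′(t) = 56*e^(t)/(49*e^(2*t) - 112*e^(t) + 64)
K′′′(t) = (-392*e^(2*t) - 448*e^(t))/(343*e^(3*t) - 1176*e^(2*t) + 1344*e^(t) - 512)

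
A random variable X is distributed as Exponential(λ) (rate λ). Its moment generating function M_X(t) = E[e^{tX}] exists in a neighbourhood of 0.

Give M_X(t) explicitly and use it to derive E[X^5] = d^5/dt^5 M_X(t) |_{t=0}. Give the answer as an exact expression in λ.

E[X^5] = D^5[M](0) = 120/λ^5

M_X(t) = λ/(λ - t)
D^5[M](t) = 120*λ/(λ^6 - 6*λ^5*t + 15*λ^4*t^2 - 20*λ^3*t^3 + 15*λ^2*t^4 - 6*λ*t^5 + t^6)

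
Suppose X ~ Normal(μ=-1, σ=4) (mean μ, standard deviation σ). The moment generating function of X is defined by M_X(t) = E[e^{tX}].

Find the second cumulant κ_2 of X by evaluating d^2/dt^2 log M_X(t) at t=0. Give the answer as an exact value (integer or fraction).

M_X(t) = e^(8*t^2 - t)
K_X(t) = log M_X(t) = 8*t^2 - t
K′(t) = 16*t - 1
K′′(t) = 16

κ_2 = K′′(0) = 16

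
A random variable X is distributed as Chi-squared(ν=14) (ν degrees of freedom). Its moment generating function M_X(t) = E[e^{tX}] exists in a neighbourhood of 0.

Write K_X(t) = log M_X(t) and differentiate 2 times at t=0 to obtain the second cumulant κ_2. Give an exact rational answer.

M_X(t) = (1 - 2*t)^(-7)
K_X(t) = log M_X(t) = -7*log(1 - 2*t)
dK/dt = -14/(2*t - 1)
d^2K/dt^2 = 28/(4*t^2 - 4*t + 1)

κ_2 = d^2K/dt^2 |_{t=0} = 28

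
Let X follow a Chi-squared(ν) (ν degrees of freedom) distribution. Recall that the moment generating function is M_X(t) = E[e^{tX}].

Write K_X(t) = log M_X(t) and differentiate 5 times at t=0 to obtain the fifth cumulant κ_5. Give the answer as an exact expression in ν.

M_X(t) = (1 - 2*t)^(-ν/2)
K_X(t) = log M_X(t) = -ν*log(1 - 2*t)/2
D^5[K](t) = -384*ν/(32*t^5 - 80*t^4 + 80*t^3 - 40*t^2 + 10*t - 1)

κ_5 = D^5[K](0) = 384*ν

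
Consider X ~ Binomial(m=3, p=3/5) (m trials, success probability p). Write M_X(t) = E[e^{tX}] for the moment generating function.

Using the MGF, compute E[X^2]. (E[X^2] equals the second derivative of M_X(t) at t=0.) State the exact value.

E[X^2] = M^(2)(0) = 99/25

M_X(t) = (3*e^(t)/5 + 2/5)^3
M^(2)(t) = 243*e^(3*t)/125 + 216*e^(2*t)/125 + 36*e^(t)/125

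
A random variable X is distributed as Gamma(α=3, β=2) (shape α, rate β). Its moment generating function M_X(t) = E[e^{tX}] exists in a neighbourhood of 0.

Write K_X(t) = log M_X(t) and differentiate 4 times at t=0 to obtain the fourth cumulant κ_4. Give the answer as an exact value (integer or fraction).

M_X(t) = 8/(2 - t)^3
K_X(t) = log M_X(t) = -3*log(2 - t) + 3*log(2)
dK/dt = -3/(t - 2)
d^2K/dt^2 = 3/(t^2 - 4*t + 4)
d^3K/dt^3 = -6/(t^3 - 6*t^2 + 12*t - 8)
d^4K/dt^4 = 18/(t^4 - 8*t^3 + 24*t^2 - 32*t + 16)

κ_4 = d^4K/dt^4 |_{t=0} = 9/8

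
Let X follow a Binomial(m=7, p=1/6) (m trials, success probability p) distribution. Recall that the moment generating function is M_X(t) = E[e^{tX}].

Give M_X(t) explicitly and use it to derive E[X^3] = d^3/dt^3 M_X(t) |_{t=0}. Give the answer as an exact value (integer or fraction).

E[X^3] = M′′′(0) = 203/36

M_X(t) = (e^(t)/6 + 5/6)^7
M′(t) = 7*e^(7*t)/279936 + 35*e^(6*t)/46656 + 875*e^(5*t)/93312 + 4375*e^(4*t)/69984 + 21875*e^(3*t)/93312 + 21875*e^(2*t)/46656 + 109375*e^(t)/279936
M′′(t) = 49*e^(7*t)/279936 + 35*e^(6*t)/7776 + 4375*e^(5*t)/93312 + 4375*e^(4*t)/17496 + 21875*e^(3*t)/31104 + 21875*e^(2*t)/23328 + 109375*e^(t)/279936
M′′′(t) = 343*e^(7*t)/279936 + 35*e^(6*t)/1296 + 21875*e^(5*t)/93312 + 4375*e^(4*t)/4374 + 21875*e^(3*t)/10368 + 21875*e^(2*t)/11664 + 109375*e^(t)/279936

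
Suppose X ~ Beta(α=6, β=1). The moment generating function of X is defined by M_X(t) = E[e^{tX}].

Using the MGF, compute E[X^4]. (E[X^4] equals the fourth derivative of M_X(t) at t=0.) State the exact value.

E[X^4] = M′′′′(0) = 3/5

M_X(t) = ₁F₁(6; 7; t)
M′(t) = 6*₁F₁(7; 8; t)/7
M′′(t) = 3*₁F₁(8; 9; t)/4
M′′′(t) = 2*₁F₁(9; 10; t)/3
M′′′′(t) = 3*₁F₁(10; 11; t)/5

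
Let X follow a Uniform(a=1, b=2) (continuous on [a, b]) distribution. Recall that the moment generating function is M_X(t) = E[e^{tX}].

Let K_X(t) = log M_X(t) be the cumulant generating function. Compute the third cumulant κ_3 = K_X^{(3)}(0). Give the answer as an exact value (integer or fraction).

κ_3 = K′′′(0) = 0

M_X(t) = (e^(2*t) - e^(t))/t
K_X(t) = log M_X(t) = -log(t) + log(e^(2*t) - e^(t))
K′(t) = (2*t*e^(t) - t - e^(t) + 1)/(t*e^(t) - t)
K′′(t) = (-t^2*e^(t) + e^(2*t) - 2*e^(t) + 1)/(t^2*e^(2*t) - 2*t^2*e^(t) + t^2)
K′′′(t) = (t^3*e^(2*t) + t^3*e^(t) - 2*e^(3*t) + 6*e^(2*t) - 6*e^(t) + 2)/(t^3*e^(3*t) - 3*t^3*e^(2*t) + 3*t^3*e^(t) - t^3)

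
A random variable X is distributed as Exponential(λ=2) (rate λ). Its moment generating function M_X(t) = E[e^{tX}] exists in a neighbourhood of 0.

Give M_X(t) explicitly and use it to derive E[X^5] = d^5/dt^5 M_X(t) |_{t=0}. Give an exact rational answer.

E[X^5] = M′′′′′(0) = 15/4

M_X(t) = 2/(2 - t)
M′(t) = 2/(t^2 - 4*t + 4)
M′′(t) = -4/(t^3 - 6*t^2 + 12*t - 8)
M′′′(t) = 12/(t^4 - 8*t^3 + 24*t^2 - 32*t + 16)
M′′′′(t) = -48/(t^5 - 10*t^4 + 40*t^3 - 80*t^2 + 80*t - 32)
M′′′′′(t) = 240/(t^6 - 12*t^5 + 60*t^4 - 160*t^3 + 240*t^2 - 192*t + 64)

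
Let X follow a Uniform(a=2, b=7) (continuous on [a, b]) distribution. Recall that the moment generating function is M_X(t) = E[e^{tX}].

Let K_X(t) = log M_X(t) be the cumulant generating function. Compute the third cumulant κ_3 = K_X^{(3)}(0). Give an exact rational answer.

κ_3 = D^3[K](0) = 0

M_X(t) = (e^(7*t) - e^(2*t))/(5*t)
K_X(t) = log M_X(t) = -log(t) + log(e^(7*t) - e^(2*t)) - log(5)
D^3[K](t) = (125*t^3*e^(10*t) + 125*t^3*e^(5*t) - 2*e^(15*t) + 6*e^(10*t) - 6*e^(5*t) + 2)/(t^3*e^(15*t) - 3*t^3*e^(10*t) + 3*t^3*e^(5*t) - t^3)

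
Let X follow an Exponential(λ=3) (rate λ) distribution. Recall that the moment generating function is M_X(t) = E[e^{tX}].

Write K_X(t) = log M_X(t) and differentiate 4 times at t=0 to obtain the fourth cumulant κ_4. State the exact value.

κ_4 = d^4K/dt^4 |_{t=0} = 2/27

M_X(t) = 3/(3 - t)
K_X(t) = log M_X(t) = -log(3 - t) + log(3)
dK/dt = -1/(t - 3)
d^2K/dt^2 = 1/(t^2 - 6*t + 9)
d^3K/dt^3 = -2/(t^3 - 9*t^2 + 27*t - 27)
d^4K/dt^4 = 6/(t^4 - 12*t^3 + 54*t^2 - 108*t + 81)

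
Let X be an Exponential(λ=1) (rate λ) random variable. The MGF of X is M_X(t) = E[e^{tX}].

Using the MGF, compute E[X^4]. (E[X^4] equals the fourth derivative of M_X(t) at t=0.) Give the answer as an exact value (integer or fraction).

M_X(t) = 1/(1 - t)
dM/dt = 1/(t^2 - 2*t + 1)
d^2M/dt^2 = -2/(t^3 - 3*t^2 + 3*t - 1)
d^3M/dt^3 = 6/(t^4 - 4*t^3 + 6*t^2 - 4*t + 1)
d^4M/dt^4 = -24/(t^5 - 5*t^4 + 10*t^3 - 10*t^2 + 5*t - 1)

E[X^4] = d^4M/dt^4 |_{t=0} = 24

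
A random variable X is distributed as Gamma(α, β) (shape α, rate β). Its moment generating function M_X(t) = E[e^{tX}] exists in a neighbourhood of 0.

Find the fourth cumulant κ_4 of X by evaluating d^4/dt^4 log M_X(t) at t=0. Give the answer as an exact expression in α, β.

κ_4 = K^(4)(0) = 6*α/β^4

M_X(t) = (β/(β - t))^α
K_X(t) = log M_X(t) = α*(log(β) - log(β - t))
K^(4)(t) = 6*α/(β^4 - 4*β^3*t + 6*β^2*t^2 - 4*β*t^3 + t^4)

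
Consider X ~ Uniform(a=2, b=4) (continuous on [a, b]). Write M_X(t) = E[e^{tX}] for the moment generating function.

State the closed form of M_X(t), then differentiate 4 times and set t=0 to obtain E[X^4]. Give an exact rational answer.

M_X(t) = (e^(4*t) - e^(2*t))/(2*t)
M′(t) = (4*t*e^(4*t) - 2*t*e^(2*t) - e^(4*t) + e^(2*t))/(2*t^2)
M′′(t) = (8*t^2*e^(4*t) - 2*t^2*e^(2*t) - 4*t*e^(4*t) + 2*t*e^(2*t) + e^(4*t) - e^(2*t))/t^3
M′′′(t) = (32*t^3*e^(4*t) - 4*t^3*e^(2*t) - 24*t^2*e^(4*t) + 6*t^2*e^(2*t) + 12*t*e^(4*t) - 6*t*e^(2*t) - 3*e^(4*t) + 3*e^(2*t))/t^4

E[X^4] = M′′′′(0) = 496/5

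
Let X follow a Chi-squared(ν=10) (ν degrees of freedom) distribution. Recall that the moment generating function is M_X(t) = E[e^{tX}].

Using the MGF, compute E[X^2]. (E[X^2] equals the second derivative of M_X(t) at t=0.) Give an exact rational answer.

E[X^2] = M′′(0) = 120

M_X(t) = (1 - 2*t)^(-5)
M′(t) = 10/(64*t^6 - 192*t^5 + 240*t^4 - 160*t^3 + 60*t^2 - 12*t + 1)
M′′(t) = -120/(128*t^7 - 448*t^6 + 672*t^5 - 560*t^4 + 280*t^3 - 84*t^2 + 14*t - 1)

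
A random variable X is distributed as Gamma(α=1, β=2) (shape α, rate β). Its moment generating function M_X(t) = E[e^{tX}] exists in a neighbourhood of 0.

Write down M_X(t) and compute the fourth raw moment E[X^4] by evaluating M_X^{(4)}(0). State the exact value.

E[X^4] = M^(4)(0) = 3/2

M_X(t) = 2/(2 - t)
M^(4)(t) = -48/(t^5 - 10*t^4 + 40*t^3 - 80*t^2 + 80*t - 32)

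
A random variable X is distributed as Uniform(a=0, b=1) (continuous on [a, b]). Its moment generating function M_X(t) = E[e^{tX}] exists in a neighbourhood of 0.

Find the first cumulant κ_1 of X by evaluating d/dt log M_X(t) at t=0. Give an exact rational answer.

M_X(t) = (e^(t) - 1)/t
K_X(t) = log M_X(t) = -log(t) + log(e^(t) - 1)
K′(t) = (t*e^(t) - e^(t) + 1)/(t*e^(t) - t)

κ_1 = K′(0) = 1/2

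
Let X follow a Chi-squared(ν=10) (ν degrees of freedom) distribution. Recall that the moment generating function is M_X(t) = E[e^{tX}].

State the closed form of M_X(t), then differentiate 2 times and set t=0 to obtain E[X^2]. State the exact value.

M_X(t) = (1 - 2*t)^(-5)
dM/dt = 10/(64*t^6 - 192*t^5 + 240*t^4 - 160*t^3 + 60*t^2 - 12*t + 1)
d^2M/dt^2 = -120/(128*t^7 - 448*t^6 + 672*t^5 - 560*t^4 + 280*t^3 - 84*t^2 + 14*t - 1)

E[X^2] = d^2M/dt^2 |_{t=0} = 120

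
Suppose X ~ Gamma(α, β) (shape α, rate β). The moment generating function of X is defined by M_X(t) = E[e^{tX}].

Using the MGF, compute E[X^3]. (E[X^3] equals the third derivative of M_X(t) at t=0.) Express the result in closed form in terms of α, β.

E[X^3] = D^3[M](0) = α*(α^2 + 3*α + 2)/β^3

M_X(t) = (β/(β - t))^α
D^3[M](t) = (-α^3*β^α*(1/(β - t))^α - 3*α^2*β^α*(1/(β - t))^α - 2*α*β^α*(1/(β - t))^α)/(-β^3 + 3*β^2*t - 3*β*t^2 + t^3)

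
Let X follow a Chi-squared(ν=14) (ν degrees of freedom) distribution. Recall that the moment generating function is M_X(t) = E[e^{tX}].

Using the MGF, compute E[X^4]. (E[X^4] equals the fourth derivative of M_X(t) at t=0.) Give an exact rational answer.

E[X^4] = M′′′′(0) = 80640

M_X(t) = (1 - 2*t)^(-7)
M′(t) = 14/(256*t^8 - 1024*t^7 + 1792*t^6 - 1792*t^5 + 1120*t^4 - 448*t^3 + 112*t^2 - 16*t + 1)
M′′(t) = -224/(512*t^9 - 2304*t^8 + 4608*t^7 - 5376*t^6 + 4032*t^5 - 2016*t^4 + 672*t^3 - 144*t^2 + 18*t - 1)
M′′′(t) = 4032/(1024*t^10 - 5120*t^9 + 11520*t^8 - 15360*t^7 + 13440*t^6 - 8064*t^5 + 3360*t^4 - 960*t^3 + 180*t^2 - 20*t + 1)
M′′′′(t) = -80640/(2048*t^11 - 11264*t^10 + 28160*t^9 - 42240*t^8 + 42240*t^7 - 29568*t^6 + 14784*t^5 - 5280*t^4 + 1320*t^3 - 220*t^2 + 22*t - 1)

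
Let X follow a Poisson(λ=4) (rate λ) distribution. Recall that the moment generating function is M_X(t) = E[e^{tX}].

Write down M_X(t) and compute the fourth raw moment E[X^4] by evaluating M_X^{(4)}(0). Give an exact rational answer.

E[X^4] = M′′′′(0) = 756

M_X(t) = e^(4*e^(t) - 4)
M′(t) = 4*e^(-4)*e^(t)*e^(4*e^(t))
M′′(t) = (16*e^(2*t)*e^(4*e^(t)) + 4*e^(t)*e^(4*e^(t)))*e^(-4)
M′′′(t) = (64*e^(3*t)*e^(4*e^(t)) + 48*e^(2*t)*e^(4*e^(t)) + 4*e^(t)*e^(4*e^(t)))*e^(-4)
M′′′′(t) = (256*e^(4*t)*e^(4*e^(t)) + 384*e^(3*t)*e^(4*e^(t)) + 112*e^(2*t)*e^(4*e^(t)) + 4*e^(t)*e^(4*e^(t)))*e^(-4)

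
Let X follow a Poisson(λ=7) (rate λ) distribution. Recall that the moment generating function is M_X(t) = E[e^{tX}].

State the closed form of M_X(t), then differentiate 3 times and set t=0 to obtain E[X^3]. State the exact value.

M_X(t) = e^(7*e^(t) - 7)
M′(t) = 7*e^(-7)*e^(t)*e^(7*e^(t))
M′′(t) = (49*e^(2*t)*e^(7*e^(t)) + 7*e^(t)*e^(7*e^(t)))*e^(-7)
M′′′(t) = (343*e^(3*t)*e^(7*e^(t)) + 147*e^(2*t)*e^(7*e^(t)) + 7*e^(t)*e^(7*e^(t)))*e^(-7)

E[X^3] = M′′′(0) = 497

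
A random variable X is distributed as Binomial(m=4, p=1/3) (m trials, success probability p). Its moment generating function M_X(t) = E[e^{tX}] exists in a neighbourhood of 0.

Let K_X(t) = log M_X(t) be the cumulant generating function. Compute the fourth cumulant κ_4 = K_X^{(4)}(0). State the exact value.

κ_4 = D^4[K](0) = -8/27

M_X(t) = (e^(t)/3 + 2/3)^4
K_X(t) = log M_X(t) = 4*log(e^(t)/3 + 2/3)
D^4[K](t) = (8*e^(3*t) - 64*e^(2*t) + 32*e^(t))/(e^(4*t) + 8*e^(3*t) + 24*e^(2*t) + 32*e^(t) + 16)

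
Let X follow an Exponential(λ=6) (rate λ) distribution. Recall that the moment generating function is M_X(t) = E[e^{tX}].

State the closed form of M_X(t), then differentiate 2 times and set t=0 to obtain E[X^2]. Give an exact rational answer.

M_X(t) = 6/(6 - t)
M^(2)(t) = -12/(t^3 - 18*t^2 + 108*t - 216)

E[X^2] = M^(2)(0) = 1/18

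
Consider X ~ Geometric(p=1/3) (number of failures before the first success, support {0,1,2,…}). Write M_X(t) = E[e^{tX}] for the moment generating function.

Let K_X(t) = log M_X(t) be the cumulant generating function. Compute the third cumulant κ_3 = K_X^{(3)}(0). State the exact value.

κ_3 = d^3K/dt^3 |_{t=0} = 30

M_X(t) = 1/(3*(1 - 2*e^(t)/3))
K_X(t) = log M_X(t) = -log(1 - 2*e^(t)/3) - log(3)
dK/dt = -2*e^(t)/(2*e^(t) - 3)
d^2K/dt^2 = 6*e^(t)/(4*e^(2*t) - 12*e^(t) + 9)
d^3K/dt^3 = (-12*e^(2*t) - 18*e^(t))/(8*e^(3*t) - 36*e^(2*t) + 54*e^(t) - 27)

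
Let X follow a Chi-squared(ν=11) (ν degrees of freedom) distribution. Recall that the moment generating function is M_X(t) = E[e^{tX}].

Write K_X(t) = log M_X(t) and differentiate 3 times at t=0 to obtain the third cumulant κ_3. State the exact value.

M_X(t) = (1 - 2*t)^(-11/2)
K_X(t) = log M_X(t) = -11*log(1 - 2*t)/2
K^(3)(t) = -88/(8*t^3 - 12*t^2 + 6*t - 1)

κ_3 = K^(3)(0) = 88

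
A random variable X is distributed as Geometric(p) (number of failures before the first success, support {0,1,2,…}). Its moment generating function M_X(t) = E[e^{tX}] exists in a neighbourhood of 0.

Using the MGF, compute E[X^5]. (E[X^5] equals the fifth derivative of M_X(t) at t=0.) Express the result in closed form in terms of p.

E[X^5] = D^5[M](0) = -1 + 31/p - 180/p^2 + 390/p^3 - 360/p^4 + 120/p^5

M_X(t) = p/(-(1 - p)*e^(t) + 1)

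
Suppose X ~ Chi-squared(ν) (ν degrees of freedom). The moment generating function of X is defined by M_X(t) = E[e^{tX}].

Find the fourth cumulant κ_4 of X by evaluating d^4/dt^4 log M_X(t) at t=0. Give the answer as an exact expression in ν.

M_X(t) = (1 - 2*t)^(-ν/2)
K_X(t) = log M_X(t) = -ν*log(1 - 2*t)/2
dK/dt = -ν/(2*t - 1)
d^2K/dt^2 = 2*ν/(4*t^2 - 4*t + 1)
d^3K/dt^3 = -8*ν/(8*t^3 - 12*t^2 + 6*t - 1)
d^4K/dt^4 = 48*ν/(16*t^4 - 32*t^3 + 24*t^2 - 8*t + 1)

κ_4 = d^4K/dt^4 |_{t=0} = 48*ν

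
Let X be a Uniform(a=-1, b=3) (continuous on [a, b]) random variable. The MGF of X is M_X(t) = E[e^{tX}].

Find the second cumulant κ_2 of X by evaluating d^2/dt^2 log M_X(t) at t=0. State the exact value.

κ_2 = K^(2)(0) = 4/3

M_X(t) = (e^(3*t) - e^(-t))/(4*t)
K_X(t) = log M_X(t) = -log(t) + log(e^(3*t) - e^(-t)) - 2*log(2)
K^(2)(t) = (-16*t^2*e^(4*t) + e^(8*t) - 2*e^(4*t) + 1)/(t^2*e^(8*t) - 2*t^2*e^(4*t) + t^2)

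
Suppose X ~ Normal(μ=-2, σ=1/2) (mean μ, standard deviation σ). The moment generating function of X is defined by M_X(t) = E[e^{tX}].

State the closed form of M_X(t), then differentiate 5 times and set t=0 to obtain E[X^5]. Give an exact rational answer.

E[X^5] = D^5[M](0) = -431/8

M_X(t) = e^(t^2/8 - 2*t)
D^5[M](t) = (t^5*e^(t^2/8) - 40*t^4*e^(t^2/8) + 680*t^3*e^(t^2/8) - 6080*t^2*e^(t^2/8) + 28400*t*e^(t^2/8) - 55168*e^(t^2/8))*e^(-2*t)/1024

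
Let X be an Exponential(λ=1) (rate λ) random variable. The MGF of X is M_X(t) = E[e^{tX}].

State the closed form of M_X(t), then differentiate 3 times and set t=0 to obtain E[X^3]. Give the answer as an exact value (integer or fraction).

E[X^3] = M^(3)(0) = 6

M_X(t) = 1/(1 - t)
M^(3)(t) = 6/(t^4 - 4*t^3 + 6*t^2 - 4*t + 1)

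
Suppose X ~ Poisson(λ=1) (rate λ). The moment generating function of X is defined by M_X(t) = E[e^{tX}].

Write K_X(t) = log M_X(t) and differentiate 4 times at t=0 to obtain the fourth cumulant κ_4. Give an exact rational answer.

M_X(t) = e^(e^(t) - 1)
K_X(t) = log M_X(t) = e^(t) - 1
K′(t) = e^(t)
K′′(t) = e^(t)
K′′′(t) = e^(t)
K′′′′(t) = e^(t)

κ_4 = K′′′′(0) = 1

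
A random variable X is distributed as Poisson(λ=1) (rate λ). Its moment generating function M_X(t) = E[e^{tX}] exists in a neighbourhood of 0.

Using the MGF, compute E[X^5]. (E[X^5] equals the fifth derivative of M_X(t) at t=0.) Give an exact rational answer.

M_X(t) = e^(e^(t) - 1)
dM/dt = e^(-1)*e^(t)*e^(e^(t))
d^2M/dt^2 = (e^(2*t)*e^(e^(t)) + e^(t)*e^(e^(t)))*e^(-1)
d^3M/dt^3 = (e^(3*t)*e^(e^(t)) + 3*e^(2*t)*e^(e^(t)) + e^(t)*e^(e^(t)))*e^(-1)
d^4M/dt^4 = (e^(4*t)*e^(e^(t)) + 6*e^(3*t)*e^(e^(t)) + 7*e^(2*t)*e^(e^(t)) + e^(t)*e^(e^(t)))*e^(-1)
d^5M/dt^5 = (e^(5*t)*e^(e^(t)) + 10*e^(4*t)*e^(e^(t)) + 25*e^(3*t)*e^(e^(t)) + 15*e^(2*t)*e^(e^(t)) + e^(t)*e^(e^(t)))*e^(-1)

E[X^5] = d^5M/dt^5 |_{t=0} = 52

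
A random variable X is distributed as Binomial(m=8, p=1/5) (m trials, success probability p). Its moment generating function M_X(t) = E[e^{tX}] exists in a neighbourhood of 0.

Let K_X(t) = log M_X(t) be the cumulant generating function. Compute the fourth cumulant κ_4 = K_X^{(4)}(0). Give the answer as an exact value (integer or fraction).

M_X(t) = (e^(t)/5 + 4/5)^8
K_X(t) = log M_X(t) = 8*log(e^(t)/5 + 4/5)
K′(t) = 8*e^(t)/(e^(t) + 4)
K′′(t) = 32*e^(t)/(e^(2*t) + 8*e^(t) + 16)
K′′′(t) = (-32*e^(2*t) + 128*e^(t))/(e^(3*t) + 12*e^(2*t) + 48*e^(t) + 64)
K′′′′(t) = (32*e^(3*t) - 512*e^(2*t) + 512*e^(t))/(e^(4*t) + 16*e^(3*t) + 96*e^(2*t) + 256*e^(t) + 256)

κ_4 = K′′′′(0) = 32/625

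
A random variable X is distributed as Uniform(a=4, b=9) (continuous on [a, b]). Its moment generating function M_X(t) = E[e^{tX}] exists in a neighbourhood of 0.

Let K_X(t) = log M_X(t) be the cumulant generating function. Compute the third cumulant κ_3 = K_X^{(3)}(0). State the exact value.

κ_3 = D^3[K](0) = 0

M_X(t) = (e^(9*t) - e^(4*t))/(5*t)
K_X(t) = log M_X(t) = -log(t) + log(e^(9*t) - e^(4*t)) - log(5)
D^3[K](t) = (125*t^3*e^(10*t) + 125*t^3*e^(5*t) - 2*e^(15*t) + 6*e^(10*t) - 6*e^(5*t) + 2)/(t^3*e^(15*t) - 3*t^3*e^(10*t) + 3*t^3*e^(5*t) - t^3)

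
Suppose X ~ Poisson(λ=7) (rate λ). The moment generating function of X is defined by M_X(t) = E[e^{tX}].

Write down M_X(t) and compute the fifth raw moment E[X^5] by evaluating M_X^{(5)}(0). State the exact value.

E[X^5] = D^5[M](0) = 50134

M_X(t) = e^(7*e^(t) - 7)
D^5[M](t) = (16807*e^(5*t)*e^(7*e^(t)) + 24010*e^(4*t)*e^(7*e^(t)) + 8575*e^(3*t)*e^(7*e^(t)) + 735*e^(2*t)*e^(7*e^(t)) + 7*e^(t)*e^(7*e^(t)))*e^(-7)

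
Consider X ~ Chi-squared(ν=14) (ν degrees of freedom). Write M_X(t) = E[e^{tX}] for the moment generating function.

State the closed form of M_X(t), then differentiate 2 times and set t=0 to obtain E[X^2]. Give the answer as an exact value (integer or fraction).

E[X^2] = D^2[M](0) = 224

M_X(t) = (1 - 2*t)^(-7)
D^2[M](t) = -224/(512*t^9 - 2304*t^8 + 4608*t^7 - 5376*t^6 + 4032*t^5 - 2016*t^4 + 672*t^3 - 144*t^2 + 18*t - 1)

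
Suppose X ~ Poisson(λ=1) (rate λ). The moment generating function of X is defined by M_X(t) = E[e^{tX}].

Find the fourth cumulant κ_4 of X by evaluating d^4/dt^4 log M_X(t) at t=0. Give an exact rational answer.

κ_4 = K′′′′(0) = 1

M_X(t) = e^(e^(t) - 1)
K_X(t) = log M_X(t) = e^(t) - 1
K′(t) = e^(t)
K′′(t) = e^(t)
K′′′(t) = e^(t)
K′′′′(t) = e^(t)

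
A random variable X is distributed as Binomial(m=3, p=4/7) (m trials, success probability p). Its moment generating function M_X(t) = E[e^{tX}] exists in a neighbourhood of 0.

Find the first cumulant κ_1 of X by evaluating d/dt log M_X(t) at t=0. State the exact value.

κ_1 = K^(1)(0) = 12/7

M_X(t) = (4*e^(t)/7 + 3/7)^3
K_X(t) = log M_X(t) = 3*log(4*e^(t)/7 + 3/7)
K^(1)(t) = 12*e^(t)/(4*e^(t) + 3)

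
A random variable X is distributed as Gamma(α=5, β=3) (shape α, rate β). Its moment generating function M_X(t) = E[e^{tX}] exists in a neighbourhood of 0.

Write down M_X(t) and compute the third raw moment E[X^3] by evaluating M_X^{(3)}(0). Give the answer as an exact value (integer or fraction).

M_X(t) = 243/(3 - t)^5
M′(t) = 1215/(t^6 - 18*t^5 + 135*t^4 - 540*t^3 + 1215*t^2 - 1458*t + 729)
M′′(t) = -7290/(t^7 - 21*t^6 + 189*t^5 - 945*t^4 + 2835*t^3 - 5103*t^2 + 5103*t - 2187)
M′′′(t) = 51030/(t^8 - 24*t^7 + 252*t^6 - 1512*t^5 + 5670*t^4 - 13608*t^3 + 20412*t^2 - 17496*t + 6561)

E[X^3] = M′′′(0) = 70/9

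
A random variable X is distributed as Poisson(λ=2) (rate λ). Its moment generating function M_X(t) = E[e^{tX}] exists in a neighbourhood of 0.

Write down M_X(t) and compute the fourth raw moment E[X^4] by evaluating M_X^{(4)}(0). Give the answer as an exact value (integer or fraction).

E[X^4] = M^(4)(0) = 94

M_X(t) = e^(2*e^(t) - 2)
M^(4)(t) = (16*e^(4*t)*e^(2*e^(t)) + 48*e^(3*t)*e^(2*e^(t)) + 28*e^(2*t)*e^(2*e^(t)) + 2*e^(t)*e^(2*e^(t)))*e^(-2)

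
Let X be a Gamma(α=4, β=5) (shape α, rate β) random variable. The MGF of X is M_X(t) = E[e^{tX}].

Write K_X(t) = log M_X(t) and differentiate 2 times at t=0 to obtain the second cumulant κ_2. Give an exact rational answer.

M_X(t) = 625/(5 - t)^4
K_X(t) = log M_X(t) = -4*log(5 - t) + 4*log(5)
K^(2)(t) = 4/(t^2 - 10*t + 25)

κ_2 = K^(2)(0) = 4/25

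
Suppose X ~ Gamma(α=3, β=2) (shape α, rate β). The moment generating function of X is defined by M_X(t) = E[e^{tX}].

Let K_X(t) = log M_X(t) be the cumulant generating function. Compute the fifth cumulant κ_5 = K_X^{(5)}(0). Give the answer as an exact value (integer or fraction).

M_X(t) = 8/(2 - t)^3
K_X(t) = log M_X(t) = -3*log(2 - t) + 3*log(2)
K^(5)(t) = -72/(t^5 - 10*t^4 + 40*t^3 - 80*t^2 + 80*t - 32)

κ_5 = K^(5)(0) = 9/4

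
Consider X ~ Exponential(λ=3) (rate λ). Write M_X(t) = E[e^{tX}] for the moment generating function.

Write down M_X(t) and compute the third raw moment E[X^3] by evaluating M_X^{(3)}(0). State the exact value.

M_X(t) = 3/(3 - t)
M^(3)(t) = 18/(t^4 - 12*t^3 + 54*t^2 - 108*t + 81)

E[X^3] = M^(3)(0) = 2/9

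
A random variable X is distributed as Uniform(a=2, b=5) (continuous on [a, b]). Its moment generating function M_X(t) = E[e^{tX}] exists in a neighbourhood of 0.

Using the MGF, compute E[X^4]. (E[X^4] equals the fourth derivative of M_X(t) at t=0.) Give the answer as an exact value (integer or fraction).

M_X(t) = (e^(5*t) - e^(2*t))/(3*t)

E[X^4] = D^4[M](0) = 1031/5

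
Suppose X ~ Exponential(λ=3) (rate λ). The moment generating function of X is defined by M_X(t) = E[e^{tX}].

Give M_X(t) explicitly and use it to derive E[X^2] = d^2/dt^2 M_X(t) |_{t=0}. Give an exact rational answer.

M_X(t) = 3/(3 - t)
M^(2)(t) = -6/(t^3 - 9*t^2 + 27*t - 27)

E[X^2] = M^(2)(0) = 2/9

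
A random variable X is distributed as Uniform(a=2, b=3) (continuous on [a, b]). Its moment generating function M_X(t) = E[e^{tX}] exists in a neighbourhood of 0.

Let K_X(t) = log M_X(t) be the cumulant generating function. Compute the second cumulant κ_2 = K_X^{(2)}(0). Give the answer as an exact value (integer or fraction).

κ_2 = D^2[K](0) = 1/12

M_X(t) = (e^(3*t) - e^(2*t))/t
K_X(t) = log M_X(t) = -log(t) + log(e^(3*t) - e^(2*t))
D^2[K](t) = (-t^2*e^(t) + e^(2*t) - 2*e^(t) + 1)/(t^2*e^(2*t) - 2*t^2*e^(t) + t^2)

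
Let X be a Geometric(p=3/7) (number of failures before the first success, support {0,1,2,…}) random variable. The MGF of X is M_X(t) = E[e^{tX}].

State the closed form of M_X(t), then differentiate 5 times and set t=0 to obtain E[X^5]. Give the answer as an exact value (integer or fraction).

M_X(t) = 3/(7*(1 - 4*e^(t)/7))
M′(t) = 12*e^(t)/(16*e^(2*t) - 56*e^(t) + 49)
M′′(t) = (-48*e^(2*t) - 84*e^(t))/(64*e^(3*t) - 336*e^(2*t) + 588*e^(t) - 343)
M′′′(t) = (192*e^(3*t) + 1344*e^(2*t) + 588*e^(t))/(256*e^(4*t) - 1792*e^(3*t) + 4704*e^(2*t) - 5488*e^(t) + 2401)
M′′′′(t) = (-768*e^(4*t) - 14784*e^(3*t) - 25872*e^(2*t) - 4116*e^(t))/(1024*e^(5*t) - 8960*e^(4*t) + 31360*e^(3*t) - 54880*e^(2*t) + 48020*e^(t) - 16807)

E[X^5] = M′′′′′(0) = 135628/81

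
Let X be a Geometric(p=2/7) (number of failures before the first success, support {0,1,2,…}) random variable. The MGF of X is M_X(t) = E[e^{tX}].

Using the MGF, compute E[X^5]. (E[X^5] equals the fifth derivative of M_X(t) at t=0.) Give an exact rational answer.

E[X^5] = d^5M/dt^5 |_{t=0} = 47255/2

M_X(t) = 2/(7*(1 - 5*e^(t)/7))
dM/dt = 10*e^(t)/(25*e^(2*t) - 70*e^(t) + 49)
d^2M/dt^2 = (-50*e^(2*t) - 70*e^(t))/(125*e^(3*t) - 525*e^(2*t) + 735*e^(t) - 343)
d^3M/dt^3 = (250*e^(3*t) + 1400*e^(2*t) + 490*e^(t))/(625*e^(4*t) - 3500*e^(3*t) + 7350*e^(2*t) - 6860*e^(t) + 2401)
d^4M/dt^4 = (-1250*e^(4*t) - 19250*e^(3*t) - 26950*e^(2*t) - 3430*e^(t))/(3125*e^(5*t) - 21875*e^(4*t) + 61250*e^(3*t) - 85750*e^(2*t) + 60025*e^(t) - 16807)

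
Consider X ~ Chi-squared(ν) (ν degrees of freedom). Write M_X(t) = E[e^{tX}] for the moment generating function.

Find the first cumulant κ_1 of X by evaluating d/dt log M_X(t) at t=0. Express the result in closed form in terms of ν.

κ_1 = D[K](0) = ν

M_X(t) = (1 - 2*t)^(-ν/2)
K_X(t) = log M_X(t) = -ν*log(1 - 2*t)/2
D[K](t) = -ν/(2*t - 1)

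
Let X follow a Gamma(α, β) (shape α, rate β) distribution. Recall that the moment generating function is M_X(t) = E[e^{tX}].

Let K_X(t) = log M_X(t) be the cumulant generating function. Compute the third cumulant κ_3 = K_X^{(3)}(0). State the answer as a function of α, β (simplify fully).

κ_3 = d^3K/dt^3 |_{t=0} = 2*α/β^3

M_X(t) = (β/(β - t))^α
K_X(t) = log M_X(t) = α*(log(β) - log(β - t))
dK/dt = -α/(-β + t)
d^2K/dt^2 = α/(β^2 - 2*β*t + t^2)
d^3K/dt^3 = -2*α/(-β^3 + 3*β^2*t - 3*β*t^2 + t^3)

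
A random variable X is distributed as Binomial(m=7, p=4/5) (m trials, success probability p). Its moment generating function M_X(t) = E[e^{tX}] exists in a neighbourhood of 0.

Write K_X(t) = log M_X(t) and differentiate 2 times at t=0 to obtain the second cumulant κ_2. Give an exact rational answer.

κ_2 = K′′(0) = 28/25

M_X(t) = (4*e^(t)/5 + 1/5)^7
K_X(t) = log M_X(t) = 7*log(4*e^(t)/5 + 1/5)
K′(t) = 28*e^(t)/(4*e^(t) + 1)
K′′(t) = 28*e^(t)/(16*e^(2*t) + 8*e^(t) + 1)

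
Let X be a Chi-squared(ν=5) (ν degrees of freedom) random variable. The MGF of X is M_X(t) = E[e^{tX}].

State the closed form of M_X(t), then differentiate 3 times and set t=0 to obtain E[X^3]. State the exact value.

E[X^3] = D^3[M](0) = 315

M_X(t) = (1 - 2*t)^(-5/2)
D^3[M](t) = -315/(32*t^5*√(1 - 2*t) - 80*t^4*√(1 - 2*t) + 80*t^3*√(1 - 2*t) - 40*t^2*√(1 - 2*t) + 10*t*√(1 - 2*t) - √(1 - 2*t))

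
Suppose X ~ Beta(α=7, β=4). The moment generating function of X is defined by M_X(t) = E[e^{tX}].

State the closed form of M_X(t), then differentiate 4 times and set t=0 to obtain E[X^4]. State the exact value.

E[X^4] = M′′′′(0) = 30/143

M_X(t) = ₁F₁(7; 11; t)
M′(t) = 7*₁F₁(8; 12; t)/11
M′′(t) = 14*₁F₁(9; 13; t)/33
M′′′(t) = 42*₁F₁(10; 14; t)/143
M′′′′(t) = 30*₁F₁(11; 15; t)/143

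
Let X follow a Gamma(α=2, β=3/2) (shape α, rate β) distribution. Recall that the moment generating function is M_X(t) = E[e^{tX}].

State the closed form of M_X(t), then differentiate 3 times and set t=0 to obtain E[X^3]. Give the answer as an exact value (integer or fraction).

E[X^3] = M^(3)(0) = 64/9

M_X(t) = 9/(4*(3/2 - t)^2)
M^(3)(t) = -1728/(32*t^5 - 240*t^4 + 720*t^3 - 1080*t^2 + 810*t - 243)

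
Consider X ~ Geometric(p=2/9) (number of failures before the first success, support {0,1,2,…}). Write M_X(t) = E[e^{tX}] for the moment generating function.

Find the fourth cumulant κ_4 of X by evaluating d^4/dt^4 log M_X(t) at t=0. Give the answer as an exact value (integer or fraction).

κ_4 = D^4[K](0) = 12033/8

M_X(t) = 2/(9*(1 - 7*e^(t)/9))
K_X(t) = log M_X(t) = -log(1 - 7*e^(t)/9) - 2*log(3) + log(2)
D^4[K](t) = (3087*e^(3*t) + 15876*e^(2*t) + 5103*e^(t))/(2401*e^(4*t) - 12348*e^(3*t) + 23814*e^(2*t) - 20412*e^(t) + 6561)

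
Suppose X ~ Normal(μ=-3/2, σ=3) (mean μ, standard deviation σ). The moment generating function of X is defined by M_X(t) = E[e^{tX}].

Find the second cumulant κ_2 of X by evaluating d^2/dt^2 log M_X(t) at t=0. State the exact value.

M_X(t) = e^(9*t^2/2 - 3*t/2)
K_X(t) = log M_X(t) = 9*t^2/2 - 3*t/2
K′(t) = 9*t - 3/2
K′′(t) = 9

κ_2 = K′′(0) = 9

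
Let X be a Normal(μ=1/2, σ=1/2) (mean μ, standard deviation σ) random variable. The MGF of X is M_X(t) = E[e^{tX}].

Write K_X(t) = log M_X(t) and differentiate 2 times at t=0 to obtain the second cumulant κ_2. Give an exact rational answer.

M_X(t) = e^(t^2/8 + t/2)
K_X(t) = log M_X(t) = t^2/8 + t/2
D^2[K](t) = 1/4

κ_2 = D^2[K](0) = 1/4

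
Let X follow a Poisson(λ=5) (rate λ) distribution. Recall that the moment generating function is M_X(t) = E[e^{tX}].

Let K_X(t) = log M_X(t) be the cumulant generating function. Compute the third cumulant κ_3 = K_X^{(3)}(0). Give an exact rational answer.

M_X(t) = e^(5*e^(t) - 5)
K_X(t) = log M_X(t) = 5*e^(t) - 5
dK/dt = 5*e^(t)
d^2K/dt^2 = 5*e^(t)
d^3K/dt^3 = 5*e^(t)

κ_3 = d^3K/dt^3 |_{t=0} = 5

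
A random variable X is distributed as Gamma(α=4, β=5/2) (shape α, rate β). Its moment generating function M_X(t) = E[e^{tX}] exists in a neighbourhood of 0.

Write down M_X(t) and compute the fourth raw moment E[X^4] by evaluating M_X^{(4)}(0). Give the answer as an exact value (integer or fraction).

M_X(t) = 625/(16*(5/2 - t)^4)
D^4[M](t) = 8400000/(256*t^8 - 5120*t^7 + 44800*t^6 - 224000*t^5 + 700000*t^4 - 1400000*t^3 + 1750000*t^2 - 1250000*t + 390625)

E[X^4] = D^4[M](0) = 2688/125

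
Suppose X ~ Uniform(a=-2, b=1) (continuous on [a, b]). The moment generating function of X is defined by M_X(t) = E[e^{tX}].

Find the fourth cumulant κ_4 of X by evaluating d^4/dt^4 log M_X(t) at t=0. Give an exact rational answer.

M_X(t) = (e^(t) - e^(-2*t))/(3*t)
K_X(t) = log M_X(t) = -log(t) + log(e^(t) - e^(-2*t)) - log(3)

κ_4 = D^4[K](0) = -27/40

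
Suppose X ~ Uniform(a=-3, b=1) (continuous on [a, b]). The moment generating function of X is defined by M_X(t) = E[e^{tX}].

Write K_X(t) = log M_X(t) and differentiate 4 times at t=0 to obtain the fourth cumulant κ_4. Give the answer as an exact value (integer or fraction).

κ_4 = D^4[K](0) = -32/15

M_X(t) = (e^(t) - e^(-3*t))/(4*t)
K_X(t) = log M_X(t) = -log(t) + log(e^(t) - e^(-3*t)) - 2*log(2)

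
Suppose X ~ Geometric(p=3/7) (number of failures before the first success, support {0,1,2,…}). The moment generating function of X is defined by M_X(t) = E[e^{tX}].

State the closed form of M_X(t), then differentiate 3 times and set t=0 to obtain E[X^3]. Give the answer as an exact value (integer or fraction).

E[X^3] = M′′′(0) = 236/9

M_X(t) = 3/(7*(1 - 4*e^(t)/7))
M′(t) = 12*e^(t)/(16*e^(2*t) - 56*e^(t) + 49)
M′′(t) = (-48*e^(2*t) - 84*e^(t))/(64*e^(3*t) - 336*e^(2*t) + 588*e^(t) - 343)
M′′′(t) = (192*e^(3*t) + 1344*e^(2*t) + 588*e^(t))/(256*e^(4*t) - 1792*e^(3*t) + 4704*e^(2*t) - 5488*e^(t) + 2401)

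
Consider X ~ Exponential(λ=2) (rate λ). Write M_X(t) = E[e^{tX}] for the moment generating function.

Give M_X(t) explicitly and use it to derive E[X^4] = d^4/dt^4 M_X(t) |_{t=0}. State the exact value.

M_X(t) = 2/(2 - t)
D^4[M](t) = -48/(t^5 - 10*t^4 + 40*t^3 - 80*t^2 + 80*t - 32)

E[X^4] = D^4[M](0) = 3/2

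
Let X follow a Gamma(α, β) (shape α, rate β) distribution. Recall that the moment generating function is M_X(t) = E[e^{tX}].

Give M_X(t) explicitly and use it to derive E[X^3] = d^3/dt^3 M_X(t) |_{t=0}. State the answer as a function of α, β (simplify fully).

E[X^3] = M′′′(0) = α*(α^2 + 3*α + 2)/β^3

M_X(t) = (β/(β - t))^α
M′(t) = -α*β^α*(1/(β - t))^α/(-β + t)
M′′(t) = (α^2*β^α*(1/(β - t))^α + α*β^α*(1/(β - t))^α)/(β^2 - 2*β*t + t^2)
M′′′(t) = (-α^3*β^α*(1/(β - t))^α - 3*α^2*β^α*(1/(β - t))^α - 2*α*β^α*(1/(β - t))^α)/(-β^3 + 3*β^2*t - 3*β*t^2 + t^3)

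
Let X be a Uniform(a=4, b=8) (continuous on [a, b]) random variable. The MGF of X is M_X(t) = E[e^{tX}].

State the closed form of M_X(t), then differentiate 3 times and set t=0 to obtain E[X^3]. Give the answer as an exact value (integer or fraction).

E[X^3] = d^3M/dt^3 |_{t=0} = 240

M_X(t) = (e^(8*t) - e^(4*t))/(4*t)
dM/dt = (8*t*e^(8*t) - 4*t*e^(4*t) - e^(8*t) + e^(4*t))/(4*t^2)
d^2M/dt^2 = (32*t^2*e^(8*t) - 8*t^2*e^(4*t) - 8*t*e^(8*t) + 4*t*e^(4*t) + e^(8*t) - e^(4*t))/(2*t^3)
d^3M/dt^3 = (256*t^3*e^(8*t) - 32*t^3*e^(4*t) - 96*t^2*e^(8*t) + 24*t^2*e^(4*t) + 24*t*e^(8*t) - 12*t*e^(4*t) - 3*e^(8*t) + 3*e^(4*t))/(2*t^4)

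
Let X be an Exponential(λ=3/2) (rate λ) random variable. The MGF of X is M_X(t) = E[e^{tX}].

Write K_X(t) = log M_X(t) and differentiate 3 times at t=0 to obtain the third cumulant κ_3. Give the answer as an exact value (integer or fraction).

κ_3 = K′′′(0) = 16/27

M_X(t) = 3/(2*(3/2 - t))
K_X(t) = log M_X(t) = -log(3/2 - t) - log(2) + log(3)
K′(t) = -2/(2*t - 3)
K′′(t) = 4/(4*t^2 - 12*t + 9)
K′′′(t) = -16/(8*t^3 - 36*t^2 + 54*t - 27)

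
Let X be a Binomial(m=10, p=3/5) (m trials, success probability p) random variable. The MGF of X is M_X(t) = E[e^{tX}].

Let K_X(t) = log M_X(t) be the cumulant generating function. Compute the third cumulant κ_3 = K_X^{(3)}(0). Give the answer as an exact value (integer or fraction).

M_X(t) = (3*e^(t)/5 + 2/5)^10
K_X(t) = log M_X(t) = 10*log(3*e^(t)/5 + 2/5)
D^3[K](t) = (-180*e^(2*t) + 120*e^(t))/(27*e^(3*t) + 54*e^(2*t) + 36*e^(t) + 8)

κ_3 = D^3[K](0) = -12/25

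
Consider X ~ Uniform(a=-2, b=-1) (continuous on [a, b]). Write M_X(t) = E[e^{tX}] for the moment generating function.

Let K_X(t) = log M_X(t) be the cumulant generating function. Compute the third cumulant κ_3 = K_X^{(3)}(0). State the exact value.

κ_3 = K^(3)(0) = 0

M_X(t) = (e^(-t) - e^(-2*t))/t
K_X(t) = log M_X(t) = -log(t) + log(e^(-t) - e^(-2*t))
K^(3)(t) = (t^3*e^(2*t) + t^3*e^(t) - 2*e^(3*t) + 6*e^(2*t) - 6*e^(t) + 2)/(t^3*e^(3*t) - 3*t^3*e^(2*t) + 3*t^3*e^(t) - t^3)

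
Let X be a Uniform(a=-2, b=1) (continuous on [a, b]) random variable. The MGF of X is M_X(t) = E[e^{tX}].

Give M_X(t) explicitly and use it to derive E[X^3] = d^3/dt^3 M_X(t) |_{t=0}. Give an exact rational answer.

M_X(t) = (e^(t) - e^(-2*t))/(3*t)
M′(t) = (t*e^(3*t) + 2*t - e^(3*t) + 1)*e^(-2*t)/(3*t^2)
M′′(t) = (t^2*e^(3*t) - 4*t^2 - 2*t*e^(3*t) - 4*t + 2*e^(3*t) - 2)*e^(-2*t)/(3*t^3)
M′′′(t) = (t^3*e^(3*t) + 8*t^3 - 3*t^2*e^(3*t) + 12*t^2 + 6*t*e^(3*t) + 12*t - 6*e^(3*t) + 6)*e^(-2*t)/(3*t^4)

E[X^3] = M′′′(0) = -5/4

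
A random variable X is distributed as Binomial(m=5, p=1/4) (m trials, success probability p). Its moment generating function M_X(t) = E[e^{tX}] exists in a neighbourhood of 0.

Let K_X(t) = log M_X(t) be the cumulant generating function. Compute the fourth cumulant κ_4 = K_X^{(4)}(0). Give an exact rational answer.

M_X(t) = (e^(t)/4 + 3/4)^5
K_X(t) = log M_X(t) = 5*log(e^(t)/4 + 3/4)
K′(t) = 5*e^(t)/(e^(t) + 3)
K′′(t) = 15*e^(t)/(e^(2*t) + 6*e^(t) + 9)
K′′′(t) = (-15*e^(2*t) + 45*e^(t))/(e^(3*t) + 9*e^(2*t) + 27*e^(t) + 27)
K′′′′(t) = (15*e^(3*t) - 180*e^(2*t) + 135*e^(t))/(e^(4*t) + 12*e^(3*t) + 54*e^(2*t) + 108*e^(t) + 81)

κ_4 = K′′′′(0) = -15/128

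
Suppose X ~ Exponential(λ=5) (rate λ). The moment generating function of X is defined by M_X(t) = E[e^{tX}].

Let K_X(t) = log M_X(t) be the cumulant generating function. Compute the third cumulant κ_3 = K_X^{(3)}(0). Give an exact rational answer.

κ_3 = D^3[K](0) = 2/125

M_X(t) = 5/(5 - t)
K_X(t) = log M_X(t) = -log(5 - t) + log(5)
D^3[K](t) = -2/(t^3 - 15*t^2 + 75*t - 125)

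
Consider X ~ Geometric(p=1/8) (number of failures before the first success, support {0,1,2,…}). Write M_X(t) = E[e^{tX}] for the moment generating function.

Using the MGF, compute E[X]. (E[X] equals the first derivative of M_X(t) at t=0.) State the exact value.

E[X] = M^(1)(0) = 7

M_X(t) = 1/(8*(1 - 7*e^(t)/8))
M^(1)(t) = 7*e^(t)/(49*e^(2*t) - 112*e^(t) + 64)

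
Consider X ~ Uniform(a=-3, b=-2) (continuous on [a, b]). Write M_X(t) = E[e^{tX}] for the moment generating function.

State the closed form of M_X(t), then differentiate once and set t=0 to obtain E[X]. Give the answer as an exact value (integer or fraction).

M_X(t) = (e^(-2*t) - e^(-3*t))/t
M′(t) = (-2*t*e^(t) + 3*t - e^(t) + 1)*e^(-3*t)/t^2

E[X] = M′(0) = -5/2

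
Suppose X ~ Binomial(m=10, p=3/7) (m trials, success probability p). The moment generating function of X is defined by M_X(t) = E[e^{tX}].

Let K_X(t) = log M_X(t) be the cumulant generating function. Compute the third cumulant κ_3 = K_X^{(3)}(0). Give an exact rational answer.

κ_3 = d^3K/dt^3 |_{t=0} = 120/343

M_X(t) = (3*e^(t)/7 + 4/7)^10
K_X(t) = log M_X(t) = 10*log(3*e^(t)/7 + 4/7)
dK/dt = 30*e^(t)/(3*e^(t) + 4)
d^2K/dt^2 = 120*e^(t)/(9*e^(2*t) + 24*e^(t) + 16)
d^3K/dt^3 = (-360*e^(2*t) + 480*e^(t))/(27*e^(3*t) + 108*e^(2*t) + 144*e^(t) + 64)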